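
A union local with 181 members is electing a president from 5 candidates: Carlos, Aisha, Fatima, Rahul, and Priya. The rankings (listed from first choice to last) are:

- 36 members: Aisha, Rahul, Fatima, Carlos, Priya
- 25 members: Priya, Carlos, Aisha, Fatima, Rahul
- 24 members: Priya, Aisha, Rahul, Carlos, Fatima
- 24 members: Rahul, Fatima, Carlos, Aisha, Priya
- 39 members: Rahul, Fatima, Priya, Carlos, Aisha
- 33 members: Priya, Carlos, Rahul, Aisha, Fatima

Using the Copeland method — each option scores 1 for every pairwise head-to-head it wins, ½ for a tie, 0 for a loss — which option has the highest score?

Rahul

Carlos: beats Aisha; loses to Fatima, Rahul, and Priya → score 1.
Aisha: beats Fatima; loses to Carlos, Rahul, and Priya → score 1.
Fatima: beats Carlos and Priya; loses to Aisha and Rahul → score 2.
Rahul: beats Carlos, Aisha, Fatima, and Priya → score 4.
Priya: beats Carlos and Aisha; loses to Fatima and Rahul → score 2.
Rahul has the best pairwise record.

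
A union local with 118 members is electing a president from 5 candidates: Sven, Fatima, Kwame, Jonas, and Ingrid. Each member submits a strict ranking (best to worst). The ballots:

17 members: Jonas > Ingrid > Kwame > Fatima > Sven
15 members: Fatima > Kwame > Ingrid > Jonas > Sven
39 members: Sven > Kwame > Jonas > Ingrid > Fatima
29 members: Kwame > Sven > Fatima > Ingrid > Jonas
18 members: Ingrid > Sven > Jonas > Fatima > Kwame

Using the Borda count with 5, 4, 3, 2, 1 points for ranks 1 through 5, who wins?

Kwame

Sven: 17·1 + 15·1 + 39·5 + 29·4 + 18·4 = 415
Fatima: 17·2 + 15·5 + 39·1 + 29·3 + 18·2 = 271
Kwame: 17·3 + 15·4 + 39·4 + 29·5 + 18·1 = 430
Jonas: 17·5 + 15·2 + 39·3 + 29·1 + 18·3 = 315
Ingrid: 17·4 + 15·3 + 39·2 + 29·2 + 18·5 = 339
Kwame has the highest Borda score (430).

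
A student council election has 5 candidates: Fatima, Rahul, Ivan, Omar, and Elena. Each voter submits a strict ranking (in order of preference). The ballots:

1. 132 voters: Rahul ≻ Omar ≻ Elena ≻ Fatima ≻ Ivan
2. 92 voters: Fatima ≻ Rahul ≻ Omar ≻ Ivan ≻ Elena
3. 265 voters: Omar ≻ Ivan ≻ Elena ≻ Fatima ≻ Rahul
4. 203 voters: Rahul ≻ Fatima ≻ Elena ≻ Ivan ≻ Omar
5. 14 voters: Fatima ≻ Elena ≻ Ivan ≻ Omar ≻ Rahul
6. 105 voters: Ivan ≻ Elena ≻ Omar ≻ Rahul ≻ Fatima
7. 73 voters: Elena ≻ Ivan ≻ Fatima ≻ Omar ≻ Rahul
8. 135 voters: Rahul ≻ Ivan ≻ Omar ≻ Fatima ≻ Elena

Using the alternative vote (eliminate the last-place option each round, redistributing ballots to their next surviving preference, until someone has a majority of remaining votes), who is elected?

Round 1: Fatima 106, Rahul 470, Ivan 105, Omar 265, Elena 73. Eliminate Elena.
Round 2: Fatima 106, Rahul 470, Ivan 178, Omar 265. Eliminate Fatima.
Round 3: Rahul 562, Ivan 192, Omar 265. Rahul has a majority.

Rahul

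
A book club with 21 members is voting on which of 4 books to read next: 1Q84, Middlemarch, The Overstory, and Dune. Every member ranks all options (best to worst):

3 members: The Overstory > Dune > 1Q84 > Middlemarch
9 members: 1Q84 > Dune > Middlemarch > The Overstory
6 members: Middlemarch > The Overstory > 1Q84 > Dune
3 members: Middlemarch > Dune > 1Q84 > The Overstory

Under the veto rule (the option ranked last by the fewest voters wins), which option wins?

Last-place votes: 1Q84 0, Middlemarch 3, The Overstory 12, Dune 6.
1Q84 is ranked last by the fewest voters, so 1Q84 wins.

1Q84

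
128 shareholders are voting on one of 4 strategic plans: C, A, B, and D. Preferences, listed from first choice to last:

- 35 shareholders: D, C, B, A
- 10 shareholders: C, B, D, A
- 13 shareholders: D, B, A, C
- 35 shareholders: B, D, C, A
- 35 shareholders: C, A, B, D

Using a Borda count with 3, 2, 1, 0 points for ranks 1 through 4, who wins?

C: 35·2 + 10·3 + 13·0 + 35·1 + 35·3 = 240
A: 35·0 + 10·0 + 13·1 + 35·0 + 35·2 = 83
B: 35·1 + 10·2 + 13·2 + 35·3 + 35·1 = 221
D: 35·3 + 10·1 + 13·3 + 35·2 + 35·0 = 224
C has the highest Borda score (240).

C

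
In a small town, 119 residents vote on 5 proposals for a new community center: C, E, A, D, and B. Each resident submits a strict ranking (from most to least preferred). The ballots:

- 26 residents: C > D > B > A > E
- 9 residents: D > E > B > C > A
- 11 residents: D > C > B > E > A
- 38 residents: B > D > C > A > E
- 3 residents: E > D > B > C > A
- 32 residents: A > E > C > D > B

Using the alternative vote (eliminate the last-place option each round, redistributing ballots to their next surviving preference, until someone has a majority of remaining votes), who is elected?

Round 1: C 26, E 3, A 32, D 20, B 38. Eliminate E.
Round 2: C 26, A 32, D 23, B 38. Eliminate D.
Round 3: C 37, A 32, B 50. Eliminate A.
Round 4: C 69, B 50. C has a majority.

C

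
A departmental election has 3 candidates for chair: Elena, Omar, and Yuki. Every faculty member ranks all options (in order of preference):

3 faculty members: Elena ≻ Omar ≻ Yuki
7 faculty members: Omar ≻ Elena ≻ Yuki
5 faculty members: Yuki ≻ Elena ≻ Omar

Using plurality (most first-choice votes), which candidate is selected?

Omar

First-place votes: Elena 3, Omar 7, Yuki 5.
Omar has the most first-place votes.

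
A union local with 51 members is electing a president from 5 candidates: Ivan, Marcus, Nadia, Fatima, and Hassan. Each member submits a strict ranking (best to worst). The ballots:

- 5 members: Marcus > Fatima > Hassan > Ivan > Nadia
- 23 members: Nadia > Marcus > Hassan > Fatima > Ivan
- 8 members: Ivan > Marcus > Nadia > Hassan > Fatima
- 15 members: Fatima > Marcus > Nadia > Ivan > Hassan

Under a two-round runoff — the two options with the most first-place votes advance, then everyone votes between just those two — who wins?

Nadia

Round 1 first-place votes: Ivan 8, Marcus 5, Nadia 23, Fatima 15, Hassan 0.
Nadia and Fatima advance.
Runoff: Nadia is preferred to Fatima by 31 voters; Fatima by 20.
Nadia wins the runoff.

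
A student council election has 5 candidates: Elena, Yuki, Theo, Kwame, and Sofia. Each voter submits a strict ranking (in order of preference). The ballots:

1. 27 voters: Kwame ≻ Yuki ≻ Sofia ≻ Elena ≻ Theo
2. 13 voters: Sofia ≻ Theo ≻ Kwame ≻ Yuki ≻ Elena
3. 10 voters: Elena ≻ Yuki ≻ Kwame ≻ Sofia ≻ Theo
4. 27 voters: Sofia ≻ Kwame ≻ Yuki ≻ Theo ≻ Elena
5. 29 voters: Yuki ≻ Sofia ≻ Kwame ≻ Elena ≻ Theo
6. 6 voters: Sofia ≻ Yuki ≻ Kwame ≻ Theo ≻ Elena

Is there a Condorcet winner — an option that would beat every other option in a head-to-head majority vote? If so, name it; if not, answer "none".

none

Checking pairwise contests:
Yuki beats Elena 102–10.
Kwame beats Yuki 67–45.
Elena beats Theo 66–46.
Sofia beats Kwame 75–37.
Yuki beats Sofia 66–46.
Every option loses at least one head-to-head, so there is no Condorcet winner.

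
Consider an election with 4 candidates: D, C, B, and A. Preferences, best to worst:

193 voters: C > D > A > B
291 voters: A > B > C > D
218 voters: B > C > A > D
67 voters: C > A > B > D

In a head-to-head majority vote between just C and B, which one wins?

Voters preferring C to B: 260; preferring B to C: 509.
B wins the head-to-head.

B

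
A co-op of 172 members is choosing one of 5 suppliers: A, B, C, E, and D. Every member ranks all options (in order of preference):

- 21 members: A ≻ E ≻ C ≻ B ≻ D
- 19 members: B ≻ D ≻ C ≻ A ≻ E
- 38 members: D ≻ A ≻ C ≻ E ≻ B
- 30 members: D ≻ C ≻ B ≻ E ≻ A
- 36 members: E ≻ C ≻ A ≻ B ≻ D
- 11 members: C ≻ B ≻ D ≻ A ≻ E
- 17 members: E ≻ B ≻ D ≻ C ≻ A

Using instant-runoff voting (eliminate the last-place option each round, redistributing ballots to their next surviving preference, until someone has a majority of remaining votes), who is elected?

D

Round 1: A 21, B 19, C 11, E 53, D 68. Eliminate C.
Round 2: A 21, B 30, E 53, D 68. Eliminate A.
Round 3: B 30, E 74, D 68. Eliminate B.
Round 4: E 74, D 98. D has a majority.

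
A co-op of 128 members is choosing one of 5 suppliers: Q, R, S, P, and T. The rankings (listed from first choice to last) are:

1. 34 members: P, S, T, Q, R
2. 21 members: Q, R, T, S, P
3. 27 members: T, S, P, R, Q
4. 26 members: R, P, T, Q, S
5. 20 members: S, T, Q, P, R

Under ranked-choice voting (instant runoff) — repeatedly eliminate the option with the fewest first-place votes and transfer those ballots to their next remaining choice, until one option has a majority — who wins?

T

Round 1: Q 21, R 26, S 20, P 34, T 27. Eliminate S.
Round 2: Q 21, R 26, P 34, T 47. Eliminate Q.
Round 3: R 47, P 34, T 47. Eliminate P.
Round 4: R 47, T 81. T has a majority.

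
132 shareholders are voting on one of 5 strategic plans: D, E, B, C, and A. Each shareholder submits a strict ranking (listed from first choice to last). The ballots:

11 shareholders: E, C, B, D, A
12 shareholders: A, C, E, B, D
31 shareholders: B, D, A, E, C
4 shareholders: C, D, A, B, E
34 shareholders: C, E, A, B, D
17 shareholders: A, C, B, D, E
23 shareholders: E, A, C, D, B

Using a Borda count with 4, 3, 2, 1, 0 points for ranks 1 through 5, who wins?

A

D: 11·1 + 12·0 + 31·3 + 4·3 + 34·0 + 17·1 + 23·1 = 156
E: 11·4 + 12·2 + 31·1 + 4·0 + 34·3 + 17·0 + 23·4 = 293
B: 11·2 + 12·1 + 31·4 + 4·1 + 34·1 + 17·2 + 23·0 = 230
C: 11·3 + 12·3 + 31·0 + 4·4 + 34·4 + 17·3 + 23·2 = 318
A: 11·0 + 12·4 + 31·2 + 4·2 + 34·2 + 17·4 + 23·3 = 323
A has the highest Borda score (323).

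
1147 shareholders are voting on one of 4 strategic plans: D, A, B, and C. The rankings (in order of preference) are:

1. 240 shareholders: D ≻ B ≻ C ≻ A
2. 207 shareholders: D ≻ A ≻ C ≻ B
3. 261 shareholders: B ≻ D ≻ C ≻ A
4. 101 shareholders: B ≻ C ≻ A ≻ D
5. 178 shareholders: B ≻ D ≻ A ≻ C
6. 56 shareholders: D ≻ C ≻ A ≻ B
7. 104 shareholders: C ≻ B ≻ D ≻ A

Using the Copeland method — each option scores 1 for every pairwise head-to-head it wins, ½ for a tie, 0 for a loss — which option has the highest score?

D: beats A and C; loses to B → score 2.
A: loses to D, B, and C → score 0.
B: beats D, A, and C → score 3.
C: beats A; loses to D and B → score 1.
B has the best pairwise record.

B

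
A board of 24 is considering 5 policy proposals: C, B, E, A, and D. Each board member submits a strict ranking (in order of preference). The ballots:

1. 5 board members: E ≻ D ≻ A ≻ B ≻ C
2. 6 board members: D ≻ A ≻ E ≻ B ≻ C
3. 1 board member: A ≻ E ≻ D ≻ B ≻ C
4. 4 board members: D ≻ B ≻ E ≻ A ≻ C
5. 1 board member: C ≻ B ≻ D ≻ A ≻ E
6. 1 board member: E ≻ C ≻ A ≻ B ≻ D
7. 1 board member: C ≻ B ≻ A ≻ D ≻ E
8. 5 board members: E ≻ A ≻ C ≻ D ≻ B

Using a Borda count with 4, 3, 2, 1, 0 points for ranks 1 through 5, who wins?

C: 5·0 + 6·0 + 1·0 + 4·0 + 1·4 + 1·3 + 1·4 + 5·2 = 21
B: 5·1 + 6·1 + 1·1 + 4·3 + 1·3 + 1·1 + 1·3 + 5·0 = 31
E: 5·4 + 6·2 + 1·3 + 4·2 + 1·0 + 1·4 + 1·0 + 5·4 = 67
A: 5·2 + 6·3 + 1·4 + 4·1 + 1·1 + 1·2 + 1·2 + 5·3 = 56
D: 5·3 + 6·4 + 1·2 + 4·4 + 1·2 + 1·0 + 1·1 + 5·1 = 65
E has the highest Borda score (67).

E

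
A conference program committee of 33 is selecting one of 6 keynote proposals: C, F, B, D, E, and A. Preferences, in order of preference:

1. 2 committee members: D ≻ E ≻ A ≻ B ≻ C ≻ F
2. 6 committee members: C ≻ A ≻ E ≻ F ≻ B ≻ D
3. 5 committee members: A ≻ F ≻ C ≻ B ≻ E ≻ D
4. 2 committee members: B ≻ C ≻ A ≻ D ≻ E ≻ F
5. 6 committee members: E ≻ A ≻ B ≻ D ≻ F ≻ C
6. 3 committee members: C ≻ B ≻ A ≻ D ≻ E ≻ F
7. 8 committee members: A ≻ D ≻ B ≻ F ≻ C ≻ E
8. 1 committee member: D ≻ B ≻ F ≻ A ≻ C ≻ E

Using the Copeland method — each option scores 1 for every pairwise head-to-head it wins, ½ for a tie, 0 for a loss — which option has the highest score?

C: beats E; loses to F, B, D, and A → score 1.
F: beats C; loses to B, D, E, and A → score 1.
B: beats C, F, D, and E; loses to A → score 4.
D: beats C and F; loses to B, E, and A → score 2.
E: beats F and D; loses to C, B, and A → score 2.
A: beats C, F, B, D, and E → score 5.
A has the best pairwise record.

A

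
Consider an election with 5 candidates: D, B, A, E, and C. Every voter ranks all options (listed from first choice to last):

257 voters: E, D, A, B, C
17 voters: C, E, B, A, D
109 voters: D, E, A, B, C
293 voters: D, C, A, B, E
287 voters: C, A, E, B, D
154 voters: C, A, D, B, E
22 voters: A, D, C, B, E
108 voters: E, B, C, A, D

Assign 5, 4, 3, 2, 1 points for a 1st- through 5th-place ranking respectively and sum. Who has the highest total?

C

D: 257·4 + 17·1 + 109·5 + 293·5 + 287·1 + 154·3 + 22·4 + 108·1 = 4000
B: 257·2 + 17·3 + 109·2 + 293·2 + 287·2 + 154·2 + 22·2 + 108·4 = 2727
A: 257·3 + 17·2 + 109·3 + 293·3 + 287·4 + 154·4 + 22·5 + 108·2 = 4101
E: 257·5 + 17·4 + 109·4 + 293·1 + 287·3 + 154·1 + 22·1 + 108·5 = 3659
C: 257·1 + 17·5 + 109·1 + 293·4 + 287·5 + 154·5 + 22·3 + 108·3 = 4218
C has the highest Borda score (4218).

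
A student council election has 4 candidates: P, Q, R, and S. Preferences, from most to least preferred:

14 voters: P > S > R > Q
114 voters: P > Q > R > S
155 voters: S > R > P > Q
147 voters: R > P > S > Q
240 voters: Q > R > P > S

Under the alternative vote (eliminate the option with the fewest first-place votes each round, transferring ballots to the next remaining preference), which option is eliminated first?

Round 1: P 128, Q 240, R 147, S 155. Eliminate P.

P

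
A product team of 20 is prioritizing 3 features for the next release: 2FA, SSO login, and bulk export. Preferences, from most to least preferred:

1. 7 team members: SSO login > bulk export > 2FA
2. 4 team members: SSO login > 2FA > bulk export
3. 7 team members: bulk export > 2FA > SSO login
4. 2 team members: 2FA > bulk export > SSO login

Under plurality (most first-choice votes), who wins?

First-place votes: 2FA 2, SSO login 11, bulk export 7.
SSO login has the most first-place votes.

SSO login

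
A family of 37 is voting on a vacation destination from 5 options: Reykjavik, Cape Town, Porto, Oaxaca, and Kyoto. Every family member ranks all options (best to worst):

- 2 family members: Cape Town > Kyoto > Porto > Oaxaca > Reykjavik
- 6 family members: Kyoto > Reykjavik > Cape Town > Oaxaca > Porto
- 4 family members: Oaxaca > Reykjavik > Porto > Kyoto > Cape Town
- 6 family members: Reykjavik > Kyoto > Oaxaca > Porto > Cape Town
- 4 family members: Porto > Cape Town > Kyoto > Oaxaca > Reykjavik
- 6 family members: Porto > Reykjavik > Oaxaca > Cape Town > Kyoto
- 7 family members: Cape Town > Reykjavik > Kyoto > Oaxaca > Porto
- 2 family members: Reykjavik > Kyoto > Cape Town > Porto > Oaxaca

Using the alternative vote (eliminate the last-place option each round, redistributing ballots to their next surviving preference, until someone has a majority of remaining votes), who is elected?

Reykjavik

Round 1: Reykjavik 8, Cape Town 9, Porto 10, Oaxaca 4, Kyoto 6. Eliminate Oaxaca.
Round 2: Reykjavik 12, Cape Town 9, Porto 10, Kyoto 6. Eliminate Kyoto.
Round 3: Reykjavik 18, Cape Town 9, Porto 10. Eliminate Cape Town.
Round 4: Reykjavik 25, Porto 12. Reykjavik has a majority.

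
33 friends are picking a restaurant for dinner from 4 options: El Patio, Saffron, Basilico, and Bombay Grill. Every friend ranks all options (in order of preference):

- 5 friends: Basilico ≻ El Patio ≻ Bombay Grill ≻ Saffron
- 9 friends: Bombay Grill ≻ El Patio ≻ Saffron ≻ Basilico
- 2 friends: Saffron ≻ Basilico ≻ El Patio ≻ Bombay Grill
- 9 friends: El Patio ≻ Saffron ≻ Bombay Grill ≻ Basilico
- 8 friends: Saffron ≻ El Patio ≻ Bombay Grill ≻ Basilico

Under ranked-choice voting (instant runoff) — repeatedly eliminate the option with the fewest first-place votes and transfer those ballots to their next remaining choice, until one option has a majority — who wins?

El Patio

Round 1: El Patio 9, Saffron 10, Basilico 5, Bombay Grill 9. Eliminate Basilico.
Round 2: El Patio 14, Saffron 10, Bombay Grill 9. Eliminate Bombay Grill.
Round 3: El Patio 23, Saffron 10. El Patio has a majority.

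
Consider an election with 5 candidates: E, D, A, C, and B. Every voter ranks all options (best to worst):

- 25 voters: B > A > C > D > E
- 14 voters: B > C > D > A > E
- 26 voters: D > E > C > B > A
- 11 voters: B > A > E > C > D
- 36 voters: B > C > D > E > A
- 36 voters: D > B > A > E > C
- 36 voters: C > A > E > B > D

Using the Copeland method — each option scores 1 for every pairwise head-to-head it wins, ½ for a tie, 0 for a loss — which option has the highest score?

B

E: loses to D, A, C, and B → score 0.
D: beats E and A; loses to C and B → score 2.
A: beats E; loses to D, C, and B → score 1.
C: beats E, D, and A; loses to B → score 3.
B: beats E, D, A, and C → score 4.
B has the best pairwise record.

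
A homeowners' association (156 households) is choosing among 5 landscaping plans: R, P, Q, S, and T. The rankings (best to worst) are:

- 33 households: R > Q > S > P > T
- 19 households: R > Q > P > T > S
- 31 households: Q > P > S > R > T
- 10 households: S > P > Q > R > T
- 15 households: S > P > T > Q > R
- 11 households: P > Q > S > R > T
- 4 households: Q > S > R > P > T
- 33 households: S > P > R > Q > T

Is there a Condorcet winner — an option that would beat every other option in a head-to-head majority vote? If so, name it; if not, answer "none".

none

Checking pairwise contests:
P beats R 100–56.
Q beats P 87–69.
R beats Q 85–71.
Q beats S 98–58.
R beats T 141–15.
Every option loses at least one head-to-head, so there is no Condorcet winner.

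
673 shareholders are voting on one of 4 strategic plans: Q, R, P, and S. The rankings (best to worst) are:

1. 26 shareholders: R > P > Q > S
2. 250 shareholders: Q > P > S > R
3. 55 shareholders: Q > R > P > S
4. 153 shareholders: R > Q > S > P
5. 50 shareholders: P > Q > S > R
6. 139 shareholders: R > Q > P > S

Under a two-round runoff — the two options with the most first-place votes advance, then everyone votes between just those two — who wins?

Q

Round 1 first-place votes: Q 305, R 318, P 50, S 0.
R and Q advance.
Runoff: R is preferred to Q by 318 voters; Q by 355.
Q wins the runoff.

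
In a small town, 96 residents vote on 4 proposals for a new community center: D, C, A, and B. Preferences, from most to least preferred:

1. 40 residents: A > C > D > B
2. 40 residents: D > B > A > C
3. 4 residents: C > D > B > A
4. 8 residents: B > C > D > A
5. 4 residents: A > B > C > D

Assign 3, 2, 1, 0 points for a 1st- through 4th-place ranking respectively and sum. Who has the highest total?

D: 40·1 + 40·3 + 4·2 + 8·1 + 4·0 = 176
C: 40·2 + 40·0 + 4·3 + 8·2 + 4·1 = 112
A: 40·3 + 40·1 + 4·0 + 8·0 + 4·3 = 172
B: 40·0 + 40·2 + 4·1 + 8·3 + 4·2 = 116
D has the highest Borda score (176).

D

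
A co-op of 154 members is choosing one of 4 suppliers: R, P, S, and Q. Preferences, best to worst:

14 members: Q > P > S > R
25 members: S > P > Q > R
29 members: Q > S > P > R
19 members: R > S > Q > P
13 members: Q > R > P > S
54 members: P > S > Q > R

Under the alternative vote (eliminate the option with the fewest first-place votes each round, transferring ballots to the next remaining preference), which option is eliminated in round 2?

Round 1: R 19, P 54, S 25, Q 56. Eliminate R.
Round 2: P 54, S 44, Q 56. Eliminate S.

S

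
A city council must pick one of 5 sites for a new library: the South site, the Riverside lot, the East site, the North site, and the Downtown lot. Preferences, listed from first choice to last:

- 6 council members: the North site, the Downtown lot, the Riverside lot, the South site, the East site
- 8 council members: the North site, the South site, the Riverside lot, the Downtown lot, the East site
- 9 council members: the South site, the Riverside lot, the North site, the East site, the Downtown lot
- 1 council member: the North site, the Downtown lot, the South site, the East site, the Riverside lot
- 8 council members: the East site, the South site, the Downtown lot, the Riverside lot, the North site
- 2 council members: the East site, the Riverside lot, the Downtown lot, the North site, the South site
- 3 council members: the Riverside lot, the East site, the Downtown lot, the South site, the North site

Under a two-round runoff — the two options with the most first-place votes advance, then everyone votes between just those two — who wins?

Round 1 first-place votes: the South site 9, the Riverside lot 3, the East site 10, the North site 15, the Downtown lot 0.
the North site and the East site advance.
Runoff: the North site is preferred to the East site by 24 voters; the East site by 13.
the North site wins the runoff.

the North site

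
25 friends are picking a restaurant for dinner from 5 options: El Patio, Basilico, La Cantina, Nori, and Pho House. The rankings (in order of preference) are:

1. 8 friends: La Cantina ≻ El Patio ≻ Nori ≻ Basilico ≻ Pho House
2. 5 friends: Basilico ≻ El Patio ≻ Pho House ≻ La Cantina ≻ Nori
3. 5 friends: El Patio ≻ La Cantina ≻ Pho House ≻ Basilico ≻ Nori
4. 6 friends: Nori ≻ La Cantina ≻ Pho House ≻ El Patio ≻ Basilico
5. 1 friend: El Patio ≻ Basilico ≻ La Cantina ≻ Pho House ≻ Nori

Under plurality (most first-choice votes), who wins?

First-place votes: El Patio 6, Basilico 5, La Cantina 8, Nori 6, Pho House 0.
La Cantina has the most first-place votes.

La Cantina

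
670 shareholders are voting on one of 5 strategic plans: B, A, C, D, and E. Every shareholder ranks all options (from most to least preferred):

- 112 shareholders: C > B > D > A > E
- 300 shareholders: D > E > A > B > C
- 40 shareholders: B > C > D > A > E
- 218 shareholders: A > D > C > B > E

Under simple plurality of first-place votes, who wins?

First-place votes: B 40, A 218, C 112, D 300, E 0.
D has the most first-place votes.

D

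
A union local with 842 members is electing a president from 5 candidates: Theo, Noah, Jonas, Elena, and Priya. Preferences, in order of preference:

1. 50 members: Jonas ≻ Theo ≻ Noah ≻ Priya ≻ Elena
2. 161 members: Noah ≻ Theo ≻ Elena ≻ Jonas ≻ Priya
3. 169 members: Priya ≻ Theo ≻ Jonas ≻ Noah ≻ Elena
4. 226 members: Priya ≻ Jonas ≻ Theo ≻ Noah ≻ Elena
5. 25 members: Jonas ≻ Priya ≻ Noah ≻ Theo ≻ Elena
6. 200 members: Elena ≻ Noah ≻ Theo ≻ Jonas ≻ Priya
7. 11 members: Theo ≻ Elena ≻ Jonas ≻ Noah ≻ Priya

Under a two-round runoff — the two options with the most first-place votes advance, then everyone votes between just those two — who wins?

Round 1 first-place votes: Theo 11, Noah 161, Jonas 75, Elena 200, Priya 395.
Priya and Elena advance.
Runoff: Priya is preferred to Elena by 470 voters; Elena by 372.
Priya wins the runoff.

Priya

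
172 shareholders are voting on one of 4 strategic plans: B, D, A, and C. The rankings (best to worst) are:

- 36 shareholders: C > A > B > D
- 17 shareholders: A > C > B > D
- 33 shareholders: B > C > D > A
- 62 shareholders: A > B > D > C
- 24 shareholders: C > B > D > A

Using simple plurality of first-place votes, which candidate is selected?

First-place votes: B 33, D 0, A 79, C 60.
A has the most first-place votes.

A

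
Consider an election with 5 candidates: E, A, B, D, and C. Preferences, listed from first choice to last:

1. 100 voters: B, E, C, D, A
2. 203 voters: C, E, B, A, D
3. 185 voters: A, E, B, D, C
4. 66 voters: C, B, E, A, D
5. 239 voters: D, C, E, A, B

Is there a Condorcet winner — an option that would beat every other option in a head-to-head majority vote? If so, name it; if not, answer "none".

none

Checking pairwise contests:
C beats E 508–285.
E beats A 608–185.
E beats B 627–166.
E beats D 554–239.
D beats C 424–369.
Every option loses at least one head-to-head, so there is no Condorcet winner.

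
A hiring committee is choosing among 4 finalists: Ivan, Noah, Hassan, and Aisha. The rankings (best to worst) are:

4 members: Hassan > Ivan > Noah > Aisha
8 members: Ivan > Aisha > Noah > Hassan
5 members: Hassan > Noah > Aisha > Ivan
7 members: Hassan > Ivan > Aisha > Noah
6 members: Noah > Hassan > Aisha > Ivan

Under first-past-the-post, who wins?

First-place votes: Ivan 8, Noah 6, Hassan 16, Aisha 0.
Hassan has the most first-place votes.

Hassan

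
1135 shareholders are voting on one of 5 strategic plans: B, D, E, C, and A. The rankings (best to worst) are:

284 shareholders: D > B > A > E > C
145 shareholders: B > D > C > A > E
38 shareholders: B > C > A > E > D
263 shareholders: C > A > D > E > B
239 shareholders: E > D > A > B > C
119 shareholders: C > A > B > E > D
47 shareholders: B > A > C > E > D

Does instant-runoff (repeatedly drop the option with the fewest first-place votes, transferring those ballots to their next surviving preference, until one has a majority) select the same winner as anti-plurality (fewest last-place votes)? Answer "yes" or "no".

no

Instant-runoff — R1 B 230, D 284, E 239, C 382, A 0 (A out); R2 B 230, D 284, E 239, C 382 (B out); R3 D 429, E 239, C 467 (E out); R4 D 668, C 467 (D winner). Winner: D.
Anti-plurality — last-place votes: B 263, D 204, E 145, C 523, A 0. Winner: A.
The two methods disagree.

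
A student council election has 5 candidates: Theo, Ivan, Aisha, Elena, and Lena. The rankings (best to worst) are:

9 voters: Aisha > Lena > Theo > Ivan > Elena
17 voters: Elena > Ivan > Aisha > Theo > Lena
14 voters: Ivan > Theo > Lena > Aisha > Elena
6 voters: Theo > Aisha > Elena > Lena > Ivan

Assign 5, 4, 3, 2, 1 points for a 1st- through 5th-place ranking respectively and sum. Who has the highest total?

Ivan

Theo: 9·3 + 17·2 + 14·4 + 6·5 = 147
Ivan: 9·2 + 17·4 + 14·5 + 6·1 = 162
Aisha: 9·5 + 17·3 + 14·2 + 6·4 = 148
Elena: 9·1 + 17·5 + 14·1 + 6·3 = 126
Lena: 9·4 + 17·1 + 14·3 + 6·2 = 107
Ivan has the highest Borda score (162).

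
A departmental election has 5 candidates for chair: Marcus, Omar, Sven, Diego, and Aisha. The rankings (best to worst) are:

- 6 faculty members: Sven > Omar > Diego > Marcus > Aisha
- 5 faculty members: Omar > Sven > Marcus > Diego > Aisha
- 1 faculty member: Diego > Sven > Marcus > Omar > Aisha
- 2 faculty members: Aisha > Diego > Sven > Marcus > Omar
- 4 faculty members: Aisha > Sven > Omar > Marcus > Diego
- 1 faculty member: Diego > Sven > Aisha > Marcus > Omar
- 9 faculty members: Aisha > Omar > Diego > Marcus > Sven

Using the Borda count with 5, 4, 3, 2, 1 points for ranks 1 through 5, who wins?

Omar

Marcus: 6·2 + 5·3 + 1·3 + 2·2 + 4·2 + 1·2 + 9·2 = 62
Omar: 6·4 + 5·5 + 1·2 + 2·1 + 4·3 + 1·1 + 9·4 = 102
Sven: 6·5 + 5·4 + 1·4 + 2·3 + 4·4 + 1·4 + 9·1 = 89
Diego: 6·3 + 5·2 + 1·5 + 2·4 + 4·1 + 1·5 + 9·3 = 77
Aisha: 6·1 + 5·1 + 1·1 + 2·5 + 4·5 + 1·3 + 9·5 = 90
Omar has the highest Borda score (102).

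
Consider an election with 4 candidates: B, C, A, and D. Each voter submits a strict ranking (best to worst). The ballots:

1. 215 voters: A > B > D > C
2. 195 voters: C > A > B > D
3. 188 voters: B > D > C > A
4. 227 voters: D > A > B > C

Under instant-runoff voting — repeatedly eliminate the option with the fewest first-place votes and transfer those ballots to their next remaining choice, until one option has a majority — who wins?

D

Round 1: B 188, C 195, A 215, D 227. Eliminate B.
Round 2: C 195, A 215, D 415. D has a majority.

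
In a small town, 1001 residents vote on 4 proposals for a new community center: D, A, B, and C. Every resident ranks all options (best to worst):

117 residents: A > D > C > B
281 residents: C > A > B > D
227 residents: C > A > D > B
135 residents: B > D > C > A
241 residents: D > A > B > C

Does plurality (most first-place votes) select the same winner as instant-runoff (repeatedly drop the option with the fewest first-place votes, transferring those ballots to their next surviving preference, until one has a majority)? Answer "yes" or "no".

yes

Plurality — first-place votes: D 241, A 117, B 135, C 508. Winner: C.
Instant-runoff — R1 D 241, A 117, B 135, C 508 (C winner). Winner: C.
The two methods agree.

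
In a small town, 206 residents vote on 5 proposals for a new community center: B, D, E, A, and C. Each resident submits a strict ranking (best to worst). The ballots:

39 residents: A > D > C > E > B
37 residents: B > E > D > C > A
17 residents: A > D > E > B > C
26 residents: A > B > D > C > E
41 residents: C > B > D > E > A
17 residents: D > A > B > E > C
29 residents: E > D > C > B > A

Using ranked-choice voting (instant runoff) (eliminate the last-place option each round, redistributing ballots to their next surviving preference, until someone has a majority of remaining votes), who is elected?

C

Round 1: B 37, D 17, E 29, A 82, C 41. Eliminate D.
Round 2: B 37, E 29, A 99, C 41. Eliminate E.
Round 3: B 37, A 99, C 70. Eliminate B.
Round 4: A 99, C 107. C has a majority.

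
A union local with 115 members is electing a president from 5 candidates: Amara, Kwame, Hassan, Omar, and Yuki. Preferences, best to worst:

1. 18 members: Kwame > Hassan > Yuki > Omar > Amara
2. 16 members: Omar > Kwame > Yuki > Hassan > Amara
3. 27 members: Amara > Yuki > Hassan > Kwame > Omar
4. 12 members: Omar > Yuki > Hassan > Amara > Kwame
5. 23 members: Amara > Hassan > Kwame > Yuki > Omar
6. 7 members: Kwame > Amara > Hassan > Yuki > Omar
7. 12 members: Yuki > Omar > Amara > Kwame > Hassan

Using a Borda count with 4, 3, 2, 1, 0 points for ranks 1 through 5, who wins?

Amara: 18·0 + 16·0 + 27·4 + 12·1 + 23·4 + 7·3 + 12·2 = 257
Kwame: 18·4 + 16·3 + 27·1 + 12·0 + 23·2 + 7·4 + 12·1 = 233
Hassan: 18·3 + 16·1 + 27·2 + 12·2 + 23·3 + 7·2 + 12·0 = 231
Omar: 18·1 + 16·4 + 27·0 + 12·4 + 23·0 + 7·0 + 12·3 = 166
Yuki: 18·2 + 16·2 + 27·3 + 12·3 + 23·1 + 7·1 + 12·4 = 263
Yuki has the highest Borda score (263).

Yuki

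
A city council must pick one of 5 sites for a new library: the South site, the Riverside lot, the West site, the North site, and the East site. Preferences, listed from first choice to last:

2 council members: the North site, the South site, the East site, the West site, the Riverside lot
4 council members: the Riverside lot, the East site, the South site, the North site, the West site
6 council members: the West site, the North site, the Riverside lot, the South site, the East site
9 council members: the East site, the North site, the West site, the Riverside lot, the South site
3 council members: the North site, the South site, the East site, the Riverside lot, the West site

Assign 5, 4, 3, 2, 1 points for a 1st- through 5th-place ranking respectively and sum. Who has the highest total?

the South site: 2·4 + 4·3 + 6·2 + 9·1 + 3·4 = 53
the Riverside lot: 2·1 + 4·5 + 6·3 + 9·2 + 3·2 = 64
the West site: 2·2 + 4·1 + 6·5 + 9·3 + 3·1 = 68
the North site: 2·5 + 4·2 + 6·4 + 9·4 + 3·5 = 93
the East site: 2·3 + 4·4 + 6·1 + 9·5 + 3·3 = 82
the North site has the highest Borda score (93).

the North site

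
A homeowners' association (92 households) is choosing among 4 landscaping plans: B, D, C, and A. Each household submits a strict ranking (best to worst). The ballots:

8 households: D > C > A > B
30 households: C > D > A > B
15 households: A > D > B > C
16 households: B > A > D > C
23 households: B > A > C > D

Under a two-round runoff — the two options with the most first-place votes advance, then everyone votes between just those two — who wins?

Round 1 first-place votes: B 39, D 8, C 30, A 15.
B and C advance.
Runoff: B is preferred to C by 54 voters; C by 38.
B wins the runoff.

B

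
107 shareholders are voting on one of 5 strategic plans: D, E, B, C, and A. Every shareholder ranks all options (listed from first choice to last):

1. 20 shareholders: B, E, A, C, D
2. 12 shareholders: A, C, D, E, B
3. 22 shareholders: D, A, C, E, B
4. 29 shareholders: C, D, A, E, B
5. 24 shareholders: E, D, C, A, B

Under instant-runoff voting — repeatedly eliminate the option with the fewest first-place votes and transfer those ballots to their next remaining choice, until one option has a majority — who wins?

C

Round 1: D 22, E 24, B 20, C 29, A 12. Eliminate A.
Round 2: D 22, E 24, B 20, C 41. Eliminate B.
Round 3: D 22, E 44, C 41. Eliminate D.
Round 4: E 44, C 63. C has a majority.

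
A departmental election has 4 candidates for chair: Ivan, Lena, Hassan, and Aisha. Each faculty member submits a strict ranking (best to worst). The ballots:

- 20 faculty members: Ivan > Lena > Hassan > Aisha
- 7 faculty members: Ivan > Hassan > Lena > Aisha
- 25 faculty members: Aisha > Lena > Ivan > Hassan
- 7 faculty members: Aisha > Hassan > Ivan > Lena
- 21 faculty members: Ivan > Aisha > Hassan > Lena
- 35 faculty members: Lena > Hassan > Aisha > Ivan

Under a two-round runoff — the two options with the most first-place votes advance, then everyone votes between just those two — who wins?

Round 1 first-place votes: Ivan 48, Lena 35, Hassan 0, Aisha 32.
Ivan and Lena advance.
Runoff: Ivan is preferred to Lena by 55 voters; Lena by 60.
Lena wins the runoff.

Lena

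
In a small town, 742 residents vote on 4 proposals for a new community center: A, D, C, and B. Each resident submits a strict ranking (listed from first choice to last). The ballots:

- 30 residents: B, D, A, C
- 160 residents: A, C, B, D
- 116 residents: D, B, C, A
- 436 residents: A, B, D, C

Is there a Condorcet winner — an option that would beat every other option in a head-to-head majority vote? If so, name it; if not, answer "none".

A vs D: 596–146 for A.
A vs C: 626–116 for A.
A vs B: 596–146 for A.
A beats every other option head-to-head.

A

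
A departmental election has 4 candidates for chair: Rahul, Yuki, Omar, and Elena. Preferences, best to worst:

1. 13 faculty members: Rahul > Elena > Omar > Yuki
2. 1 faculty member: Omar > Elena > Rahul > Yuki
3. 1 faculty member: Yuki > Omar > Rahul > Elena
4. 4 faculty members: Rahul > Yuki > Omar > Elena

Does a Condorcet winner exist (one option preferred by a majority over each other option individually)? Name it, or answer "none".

Rahul

Rahul vs Yuki: 18–1 for Rahul.
Rahul vs Omar: 17–2 for Rahul.
Rahul vs Elena: 18–1 for Rahul.
Rahul beats every other option head-to-head.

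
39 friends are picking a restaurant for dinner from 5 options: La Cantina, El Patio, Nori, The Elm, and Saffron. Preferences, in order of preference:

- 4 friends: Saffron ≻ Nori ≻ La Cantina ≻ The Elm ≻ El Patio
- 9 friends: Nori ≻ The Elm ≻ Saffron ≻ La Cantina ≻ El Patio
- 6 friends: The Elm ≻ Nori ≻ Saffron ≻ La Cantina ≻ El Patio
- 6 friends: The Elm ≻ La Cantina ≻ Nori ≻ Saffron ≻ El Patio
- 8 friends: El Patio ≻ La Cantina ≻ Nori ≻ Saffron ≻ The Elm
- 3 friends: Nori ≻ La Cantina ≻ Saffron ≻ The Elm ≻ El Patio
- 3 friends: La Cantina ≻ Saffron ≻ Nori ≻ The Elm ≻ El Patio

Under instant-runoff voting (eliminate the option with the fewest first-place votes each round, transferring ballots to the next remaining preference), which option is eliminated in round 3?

El Patio

Round 1: La Cantina 3, El Patio 8, Nori 12, The Elm 12, Saffron 4. Eliminate La Cantina.
Round 2: El Patio 8, Nori 12, The Elm 12, Saffron 7. Eliminate Saffron.
Round 3: El Patio 8, Nori 19, The Elm 12. Eliminate El Patio.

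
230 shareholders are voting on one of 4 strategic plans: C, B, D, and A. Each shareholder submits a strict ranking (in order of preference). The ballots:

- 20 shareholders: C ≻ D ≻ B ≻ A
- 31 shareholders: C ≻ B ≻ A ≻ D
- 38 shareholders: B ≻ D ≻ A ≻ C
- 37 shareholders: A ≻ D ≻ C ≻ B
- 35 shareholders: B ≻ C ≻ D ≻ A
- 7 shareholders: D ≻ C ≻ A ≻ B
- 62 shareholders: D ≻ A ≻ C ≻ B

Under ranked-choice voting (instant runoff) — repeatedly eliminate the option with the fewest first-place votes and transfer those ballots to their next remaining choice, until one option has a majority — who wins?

Round 1: C 51, B 73, D 69, A 37. Eliminate A.
Round 2: C 51, B 73, D 106. Eliminate C.
Round 3: B 104, D 126. D has a majority.

D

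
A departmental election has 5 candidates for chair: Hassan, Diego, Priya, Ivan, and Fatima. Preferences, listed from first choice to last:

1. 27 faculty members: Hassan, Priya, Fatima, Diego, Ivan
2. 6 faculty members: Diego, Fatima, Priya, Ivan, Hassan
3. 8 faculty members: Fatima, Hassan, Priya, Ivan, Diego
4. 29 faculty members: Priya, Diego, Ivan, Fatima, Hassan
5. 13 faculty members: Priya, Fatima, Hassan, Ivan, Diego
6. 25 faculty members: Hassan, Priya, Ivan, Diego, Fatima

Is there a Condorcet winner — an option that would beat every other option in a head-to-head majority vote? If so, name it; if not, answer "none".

none

Checking pairwise contests:
Fatima beats Hassan 56–52.
Hassan beats Diego 73–35.
Hassan beats Priya 60–48.
Hassan beats Ivan 73–35.
Diego beats Fatima 60–48.
Every option loses at least one head-to-head, so there is no Condorcet winner.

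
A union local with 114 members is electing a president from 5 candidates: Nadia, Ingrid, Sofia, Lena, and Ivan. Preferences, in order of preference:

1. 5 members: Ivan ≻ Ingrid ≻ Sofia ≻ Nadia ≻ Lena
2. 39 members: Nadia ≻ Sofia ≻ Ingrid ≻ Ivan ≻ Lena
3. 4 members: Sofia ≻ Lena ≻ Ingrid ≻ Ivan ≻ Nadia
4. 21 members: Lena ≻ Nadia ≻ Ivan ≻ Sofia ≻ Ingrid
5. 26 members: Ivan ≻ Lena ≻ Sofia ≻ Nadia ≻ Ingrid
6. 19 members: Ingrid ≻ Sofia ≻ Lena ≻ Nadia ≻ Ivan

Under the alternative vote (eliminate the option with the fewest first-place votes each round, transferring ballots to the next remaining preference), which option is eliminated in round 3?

Ivan

Round 1: Nadia 39, Ingrid 19, Sofia 4, Lena 21, Ivan 31. Eliminate Sofia.
Round 2: Nadia 39, Ingrid 19, Lena 25, Ivan 31. Eliminate Ingrid.
Round 3: Nadia 39, Lena 44, Ivan 31. Eliminate Ivan.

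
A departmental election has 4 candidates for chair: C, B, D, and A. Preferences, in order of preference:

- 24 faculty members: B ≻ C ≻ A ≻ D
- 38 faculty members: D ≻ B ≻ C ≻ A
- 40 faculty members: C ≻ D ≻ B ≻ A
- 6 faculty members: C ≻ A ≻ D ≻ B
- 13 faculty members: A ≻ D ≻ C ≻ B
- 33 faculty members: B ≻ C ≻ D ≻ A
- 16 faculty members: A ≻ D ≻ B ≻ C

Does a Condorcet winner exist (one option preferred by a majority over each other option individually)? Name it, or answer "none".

none

Checking pairwise contests:
B beats C 111–59.
D beats B 113–57.
C beats D 103–67.
C beats A 141–29.
Every option loses at least one head-to-head, so there is no Condorcet winner.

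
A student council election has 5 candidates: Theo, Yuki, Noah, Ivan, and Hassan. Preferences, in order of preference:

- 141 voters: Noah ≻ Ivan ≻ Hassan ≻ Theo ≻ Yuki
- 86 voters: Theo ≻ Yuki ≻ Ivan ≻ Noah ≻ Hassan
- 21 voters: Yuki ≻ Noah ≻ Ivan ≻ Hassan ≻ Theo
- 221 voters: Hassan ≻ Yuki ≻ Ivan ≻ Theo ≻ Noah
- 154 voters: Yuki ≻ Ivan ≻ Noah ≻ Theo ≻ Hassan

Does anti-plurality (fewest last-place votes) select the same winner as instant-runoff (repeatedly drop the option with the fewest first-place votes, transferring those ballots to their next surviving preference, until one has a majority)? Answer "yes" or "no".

Anti-plurality — last-place votes: Theo 21, Yuki 141, Noah 221, Ivan 0, Hassan 240. Winner: Ivan.
Instant-runoff — R1 Theo 86, Yuki 175, Noah 141, Ivan 0, Hassan 221 (Ivan out); R2 Theo 86, Yuki 175, Noah 141, Hassan 221 (Theo out); R3 Yuki 261, Noah 141, Hassan 221 (Noah out); R4 Yuki 261, Hassan 362 (Hassan winner). Winner: Hassan.
The two methods disagree.

no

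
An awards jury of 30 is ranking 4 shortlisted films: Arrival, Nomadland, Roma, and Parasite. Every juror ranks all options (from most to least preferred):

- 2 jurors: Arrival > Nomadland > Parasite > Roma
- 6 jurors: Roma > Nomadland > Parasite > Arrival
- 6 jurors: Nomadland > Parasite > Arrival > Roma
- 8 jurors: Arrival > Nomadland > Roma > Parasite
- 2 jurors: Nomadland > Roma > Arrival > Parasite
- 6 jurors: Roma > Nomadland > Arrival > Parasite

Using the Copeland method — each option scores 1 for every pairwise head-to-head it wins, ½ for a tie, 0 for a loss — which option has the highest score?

Nomadland

Arrival: beats Roma and Parasite; loses to Nomadland → score 2.
Nomadland: beats Arrival, Roma, and Parasite → score 3.
Roma: beats Parasite; loses to Arrival and Nomadland → score 1.
Parasite: loses to Arrival, Nomadland, and Roma → score 0.
Nomadland has the best pairwise record.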